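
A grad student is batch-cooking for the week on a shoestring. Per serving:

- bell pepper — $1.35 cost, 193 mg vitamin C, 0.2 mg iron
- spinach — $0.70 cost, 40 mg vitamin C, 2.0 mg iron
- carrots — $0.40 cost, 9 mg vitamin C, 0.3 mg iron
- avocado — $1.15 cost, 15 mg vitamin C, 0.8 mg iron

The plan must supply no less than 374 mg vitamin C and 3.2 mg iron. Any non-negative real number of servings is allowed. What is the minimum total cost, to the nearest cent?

$3.22

For a min-cost LP with two ≥-constraints, a basic feasible solution has at most two positive variables.
bell pepper only: max(374/193, 3.2/0.2) = 16 servings → $21.60.
spinach only: max(374/40, 3.2/2.0) = 9.35 servings → $6.54.
carrots only: max(374/9, 3.2/0.3) = 41.56 servings → $16.62.
avocado only: max(374/15, 3.2/0.8) = 24.93 servings → $28.67.
bell pepper + spinach with both tight: 1.64 servings and 1.436 servings → $3.22.
bell pepper + carrots with both tight: 1.487 servings and 9.676 servings → $5.88.
bell pepper + avocado with both tight: 1.659 servings and 3.585 servings → $6.36.
spinach + carrots: the both-tight solution has a negative serving — not a feasible corner.
spinach + avocado with both targets exact would need a negative amount; discard.
carrots + avocado: the both-tight solution has a negative serving — not a feasible corner.
So the least-cost plan costs $3.22.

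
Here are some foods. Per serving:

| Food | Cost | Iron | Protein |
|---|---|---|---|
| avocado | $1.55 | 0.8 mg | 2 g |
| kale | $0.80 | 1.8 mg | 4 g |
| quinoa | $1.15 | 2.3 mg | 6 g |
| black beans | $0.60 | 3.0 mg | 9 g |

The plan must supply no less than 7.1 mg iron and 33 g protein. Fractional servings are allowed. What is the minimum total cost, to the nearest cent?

$2.20

With two linear requirements the optimum uses one or two foods; enumerate the corners.
avocado only: max(7.1/0.8, 33/2) = 16.5 servings → $25.57.
kale only: max(7.1/1.8, 33/4) = 8.25 servings → $6.60.
quinoa only: max(7.1/2.3, 33/6) = 5.5 servings → $6.33.
black beans only: max(7.1/3.0, 33/9) = 3.667 servings → $2.20.
avocado + kale: intersection lies outside the first quadrant.
avocado + quinoa: the both-tight solution has a negative serving — not a feasible corner.
avocado + black beans: the both-tight solution has a negative serving — not a feasible corner.
kale + quinoa: intersection lies outside the first quadrant.
kale + black beans: intersection lies outside the first quadrant.
quinoa + black beans with both targets exact would need a negative amount; discard.
So the least-cost plan costs $2.20.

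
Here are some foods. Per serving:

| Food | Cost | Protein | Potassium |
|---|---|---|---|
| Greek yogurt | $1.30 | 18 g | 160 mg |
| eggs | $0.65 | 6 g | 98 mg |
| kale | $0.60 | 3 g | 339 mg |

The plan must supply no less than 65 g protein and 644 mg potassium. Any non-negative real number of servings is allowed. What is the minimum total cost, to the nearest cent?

The cheapest plan sits at a corner of the feasible region — with two constraints it uses at most two foods.
Greek yogurt only: max(65/18, 644/160) = 4.025 servings → $5.23.
eggs only: max(65/6, 644/98) = 10.83 servings → $7.04.
kale only: max(65/3, 644/339) = 21.67 servings → $13.00.
Greek yogurt + eggs with both tight: 3.117 servings and 1.483 servings → $5.02.
Greek yogurt + kale with both tight: 3.576 servings and 0.212 servings → $4.78.
eggs + kale: the both-tight solution has a negative serving — not a feasible corner.
The minimum over all feasible corners is $4.78.

$4.78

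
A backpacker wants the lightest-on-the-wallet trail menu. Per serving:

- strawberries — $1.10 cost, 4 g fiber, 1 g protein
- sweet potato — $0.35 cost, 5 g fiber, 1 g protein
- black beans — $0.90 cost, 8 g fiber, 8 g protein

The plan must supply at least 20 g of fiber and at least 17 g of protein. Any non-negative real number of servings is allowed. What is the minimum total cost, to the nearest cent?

$2.09

Two binding constraints pin down two serving amounts, so the optimal mix uses at most two foods. The candidates are each food alone (scaled to the tighter of fiber/protein) and each pair with both constraints tight.
strawberries only: max(20/4, 17/1) = 17 servings → $18.70.
sweet potato only: max(20/5, 17/1) = 17 servings → $5.95.
black beans only: max(20/8, 17/8) = 2.5 servings → $2.25.
strawberries + sweet potato: the both-tight solution has a negative serving — not a feasible corner.
strawberries + black beans with both tight: 1 serving and 2 servings → $2.90.
sweet potato + black beans with both tight: 0.75 servings and 2.031 servings → $2.09.
Cheapest feasible corner: $2.09.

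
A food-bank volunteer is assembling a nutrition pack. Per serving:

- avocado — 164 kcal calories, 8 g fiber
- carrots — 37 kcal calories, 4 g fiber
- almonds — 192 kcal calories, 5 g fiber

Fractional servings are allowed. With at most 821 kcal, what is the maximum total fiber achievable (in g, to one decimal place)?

Fiber per kcal: carrots 0.1081, avocado 0.04878, almonds 0.02604.
With no serving limits, spend the whole calories allowance on carrots: 821 kcal / 37 kcal × 4 g = 88.8 g.

88.8 g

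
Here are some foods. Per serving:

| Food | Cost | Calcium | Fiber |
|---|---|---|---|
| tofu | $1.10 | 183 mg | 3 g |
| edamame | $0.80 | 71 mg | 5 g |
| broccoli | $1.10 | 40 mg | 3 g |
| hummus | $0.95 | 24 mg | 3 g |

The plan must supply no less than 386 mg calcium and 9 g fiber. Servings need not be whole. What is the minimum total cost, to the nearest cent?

$2.58

tofu only: max(386/183, 9/3) = 3 servings → $3.30.
edamame only: max(386/71, 9/5) = 5.437 servings → $4.35.
broccoli only: max(386/40, 9/3) = 9.65 servings → $10.62.
hummus only: max(386/24, 9/3) = 16.08 servings → $15.28.
tofu + edamame with both tight: 1.839 servings and 0.6966 servings → $2.58.
tofu + broccoli with both tight: 1.86 servings and 1.14 servings → $3.30.
tofu + hummus with both tight: 1.975 servings and 1.025 servings → $3.15.
edamame + broccoli: intersection lies outside the first quadrant.
edamame + hummus with both targets exact would need a negative amount; discard.
broccoli + hummus with both targets exact would need a negative amount; discard.
The minimum over all feasible corners is $2.58.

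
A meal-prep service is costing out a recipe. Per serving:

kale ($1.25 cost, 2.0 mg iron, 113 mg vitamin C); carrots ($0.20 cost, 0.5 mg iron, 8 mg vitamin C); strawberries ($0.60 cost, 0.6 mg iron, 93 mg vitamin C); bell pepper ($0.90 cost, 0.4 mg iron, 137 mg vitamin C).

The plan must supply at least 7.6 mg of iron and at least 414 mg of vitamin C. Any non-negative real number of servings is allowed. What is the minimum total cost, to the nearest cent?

$4.30

kale only: max(7.6/2.0, 414/113) = 3.8 servings → $4.75.
carrots only: max(7.6/0.5, 414/8) = 51.75 servings → $10.35.
strawberries only: max(7.6/0.6, 414/93) = 12.67 servings → $7.60.
bell pepper only: max(7.6/0.4, 414/137) = 19 servings → $17.10.
kale + carrots with both tight: 3.61 servings and 0.7605 servings → $4.66.
kale + strawberries: the both-tight solution has a negative serving — not a feasible corner.
kale + bell pepper: intersection lies outside the first quadrant.
carrots + strawberries with both tight: 10.99 servings and 3.506 servings → $4.30.
carrots + bell pepper with both tight: 13.41 servings and 2.239 servings → $4.70.
strawberries + bell pepper: the both-tight solution has a negative serving — not a feasible corner.
The minimum over all feasible corners is $4.30.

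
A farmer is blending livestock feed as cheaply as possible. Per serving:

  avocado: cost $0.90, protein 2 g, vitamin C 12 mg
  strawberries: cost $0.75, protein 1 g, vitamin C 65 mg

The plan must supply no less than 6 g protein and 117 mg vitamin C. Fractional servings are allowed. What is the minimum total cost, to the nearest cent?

$3.11

avocado only: max(6/2, 117/12) = 9.75 servings → $8.78.
strawberries only: max(6/1, 117/65) = 6 servings → $4.50.
avocado + strawberries with both tight: 2.314 servings and 1.373 servings → $3.11.
The minimum over all feasible corners is $3.11.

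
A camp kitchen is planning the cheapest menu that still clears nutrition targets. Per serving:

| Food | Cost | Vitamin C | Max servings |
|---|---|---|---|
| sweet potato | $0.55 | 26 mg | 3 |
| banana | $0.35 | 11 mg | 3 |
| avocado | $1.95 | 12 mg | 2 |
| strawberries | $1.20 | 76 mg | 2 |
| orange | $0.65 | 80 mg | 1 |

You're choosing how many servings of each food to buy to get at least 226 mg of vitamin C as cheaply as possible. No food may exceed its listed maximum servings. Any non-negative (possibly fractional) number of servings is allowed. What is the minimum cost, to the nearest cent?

$2.96

Cost per mg of vitamin C: orange $0.0081, strawberries $0.0158, sweet potato $0.0212, banana $0.0318, avocado $0.1625.
Take 1 serving of orange: +80.0 mg vitamin C for $0.65 (total $0.65, still need 146.0 mg).
Take 1.921 servings of strawberries: +146.0 mg vitamin C for $2.31 (total $2.96, still need 0.0 mg).
Filling from the cheapest source first is optimal under one linear minimum: $2.96.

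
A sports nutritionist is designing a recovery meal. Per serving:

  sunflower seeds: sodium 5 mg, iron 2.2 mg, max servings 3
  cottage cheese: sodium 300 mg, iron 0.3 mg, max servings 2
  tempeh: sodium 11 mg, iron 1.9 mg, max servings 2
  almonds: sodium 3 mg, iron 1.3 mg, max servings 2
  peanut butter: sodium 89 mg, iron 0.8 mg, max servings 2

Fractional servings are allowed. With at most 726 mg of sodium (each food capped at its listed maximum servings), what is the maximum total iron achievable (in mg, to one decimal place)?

15.1 mg

Iron per mg sodium: sunflower seeds 0.44, almonds 0.4333, tempeh 0.1727, peanut butter 0.008989, cottage cheese 0.001.
Take 3 servings of sunflower seeds: uses 15 mg sodium, +6.6 mg iron (running total 6.6 mg).
Take 2 servings of almonds: uses 6 mg sodium, +2.6 mg iron (running total 9.2 mg).
Take 2 servings of tempeh: uses 22 mg sodium, +3.8 mg iron (running total 13.0 mg).
Take 2 servings of peanut butter: uses 178 mg sodium, +1.6 mg iron (running total 14.6 mg).
Take 1.683 servings of cottage cheese: uses 505 mg sodium, +0.5 mg iron (running total 15.1 mg).
Greedy by best ratio exhausts the sodium allowance optimally: 15.1 mg.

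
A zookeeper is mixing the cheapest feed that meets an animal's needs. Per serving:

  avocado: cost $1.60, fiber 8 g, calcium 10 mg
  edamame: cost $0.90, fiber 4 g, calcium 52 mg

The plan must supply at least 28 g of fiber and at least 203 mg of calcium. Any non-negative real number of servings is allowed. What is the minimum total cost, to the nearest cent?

$5.96

With two linear requirements the optimum uses one or two foods; enumerate the corners.
avocado only: max(28/8, 203/10) = 20.3 servings → $32.48.
edamame only: max(28/4, 203/52) = 7 servings → $6.30.
avocado + edamame with both tight: 1.713 servings and 3.574 servings → $5.96.
So the least-cost plan costs $5.96.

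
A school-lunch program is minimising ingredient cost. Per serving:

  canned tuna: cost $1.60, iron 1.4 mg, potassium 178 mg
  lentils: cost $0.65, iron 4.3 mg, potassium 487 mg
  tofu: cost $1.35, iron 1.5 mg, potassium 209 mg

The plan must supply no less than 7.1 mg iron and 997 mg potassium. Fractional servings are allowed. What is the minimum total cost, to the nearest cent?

$1.33

Compare the cost at each extreme point of the feasible region.
canned tuna only: max(7.1/1.4, 997/178) = 5.601 servings → $8.96.
lentils only: max(7.1/4.3, 997/487) = 2.047 servings → $1.33.
tofu only: max(7.1/1.5, 997/209) = 4.77 servings → $6.44.
canned tuna + lentils with both targets exact would need a negative amount; discard.
canned tuna + tofu: intersection lies outside the first quadrant.
lentils + tofu with both targets exact would need a negative amount; discard.
Cheapest feasible corner: $1.33.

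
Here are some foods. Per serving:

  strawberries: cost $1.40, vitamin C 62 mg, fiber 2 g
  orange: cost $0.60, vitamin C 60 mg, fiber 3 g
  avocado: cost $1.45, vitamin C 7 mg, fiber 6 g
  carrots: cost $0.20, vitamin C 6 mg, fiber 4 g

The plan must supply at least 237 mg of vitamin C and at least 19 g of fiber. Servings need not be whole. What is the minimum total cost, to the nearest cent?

$2.64

Minimising a linear cost over {vitamin C ≥ 237, fiber ≥ 19, servings ≥ 0} — the optimum is at a vertex, using one or two foods.
strawberries only: max(237/62, 19/2) = 9.5 servings → $13.30.
orange only: max(237/60, 19/3) = 6.333 servings → $3.80.
avocado only: max(237/7, 19/6) = 33.86 servings → $49.09.
carrots only: max(237/6, 19/4) = 39.5 servings → $7.90.
strawberries + orange: intersection lies outside the first quadrant.
strawberries + avocado with both tight: 3.601 servings and 1.966 servings → $7.89.
strawberries + carrots with both tight: 3.534 servings and 2.983 servings → $5.54.
orange + avocado with both tight: 3.802 servings and 1.265 servings → $4.12.
orange + carrots with both tight: 3.757 servings and 1.932 servings → $2.64.
avocado + carrots: the both-tight solution has a negative serving — not a feasible corner.
The minimum over all feasible corners is $2.64.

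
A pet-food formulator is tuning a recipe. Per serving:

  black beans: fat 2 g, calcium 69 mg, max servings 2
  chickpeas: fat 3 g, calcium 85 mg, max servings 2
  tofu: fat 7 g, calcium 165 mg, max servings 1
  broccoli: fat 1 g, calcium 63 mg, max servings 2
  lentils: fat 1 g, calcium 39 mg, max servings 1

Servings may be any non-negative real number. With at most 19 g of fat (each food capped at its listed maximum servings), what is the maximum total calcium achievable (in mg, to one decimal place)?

614.4 mg

Calcium per g fat: broccoli 63, lentils 39, black beans 34.5, chickpeas 28.33, tofu 23.57.
Take 2 servings of broccoli: uses 2 g fat, +126.0 mg calcium (running total 126.0 mg).
Take 1 serving of lentils: uses 1 g fat, +39.0 mg calcium (running total 165.0 mg).
Take 2 servings of black beans: uses 4 g fat, +138.0 mg calcium (running total 303.0 mg).
Take 2 servings of chickpeas: uses 6 g fat, +170.0 mg calcium (running total 473.0 mg).
Take 0.8571 servings of tofu: uses 6 g fat, +141.4 mg calcium (running total 614.4 mg).
Greedy by best ratio exhausts the fat allowance optimally: 614.4 mg.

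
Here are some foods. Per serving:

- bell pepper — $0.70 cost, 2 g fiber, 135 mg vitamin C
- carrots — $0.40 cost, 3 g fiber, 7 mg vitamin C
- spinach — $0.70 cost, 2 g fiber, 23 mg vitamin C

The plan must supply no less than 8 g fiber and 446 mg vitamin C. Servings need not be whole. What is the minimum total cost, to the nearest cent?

At the optimum either one food covers both requirements or two foods hit both targets exactly; no other combination can be cheaper.
bell pepper only: max(8/2, 446/135) = 4 servings → $2.80.
carrots only: max(8/3, 446/7) = 63.71 servings → $25.49.
spinach only: max(8/2, 446/23) = 19.39 servings → $13.57.
bell pepper + carrots with both tight: 3.279 servings and 0.4808 servings → $2.49.
bell pepper + spinach with both tight: 3.161 servings and 0.8393 servings → $2.80.
carrots + spinach with both targets exact would need a negative amount; discard.
So the least-cost plan costs $2.49.

$2.49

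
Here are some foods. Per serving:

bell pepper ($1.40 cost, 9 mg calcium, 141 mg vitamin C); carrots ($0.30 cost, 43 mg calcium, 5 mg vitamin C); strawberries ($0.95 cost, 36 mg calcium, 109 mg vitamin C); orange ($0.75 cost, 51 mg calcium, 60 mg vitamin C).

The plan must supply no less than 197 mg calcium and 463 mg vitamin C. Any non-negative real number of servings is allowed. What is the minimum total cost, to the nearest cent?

Two binding constraints pin down two serving amounts, so the optimal mix uses at most two foods. The candidates are each food alone (scaled to the tighter of calcium/vitamin C) and each pair with both constraints tight.
bell pepper only: max(197/9, 463/141) = 21.89 servings → $30.64.
carrots only: max(197/43, 463/5) = 92.6 servings → $27.78.
strawberries only: max(197/36, 463/109) = 5.472 servings → $5.20.
orange only: max(197/51, 463/60) = 7.717 servings → $5.79.
bell pepper + carrots with both tight: 3.145 servings and 3.923 servings → $5.58.
bell pepper + strawberries with both targets exact would need a negative amount; discard.
bell pepper + orange with both tight: 1.773 servings and 3.55 servings → $5.14.
carrots + strawberries with both tight: 1.066 servings and 4.199 servings → $4.31.
carrots + orange with both targets exact would need a negative amount; discard.
strawberries + orange with both tight: 3.47 servings and 1.414 servings → $4.36.
Cheapest feasible corner: $4.31.

$4.31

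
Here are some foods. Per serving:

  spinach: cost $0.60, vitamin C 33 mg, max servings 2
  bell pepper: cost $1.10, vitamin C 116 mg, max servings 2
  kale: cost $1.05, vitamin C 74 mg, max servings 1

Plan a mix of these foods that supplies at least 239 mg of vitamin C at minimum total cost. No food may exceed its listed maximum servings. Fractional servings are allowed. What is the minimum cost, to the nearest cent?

Cost per mg of vitamin C: bell pepper $0.0095, kale $0.0142, spinach $0.0182.
Take 2 servings of bell pepper: +232.0 mg vitamin C for $2.20 (total $2.20, still need 7.0 mg).
Take 0.09459 servings of kale: +7.0 mg vitamin C for $0.10 (total $2.30, still need 0.0 mg).
Filling from the cheapest source first is optimal under one linear minimum: $2.30.

$2.30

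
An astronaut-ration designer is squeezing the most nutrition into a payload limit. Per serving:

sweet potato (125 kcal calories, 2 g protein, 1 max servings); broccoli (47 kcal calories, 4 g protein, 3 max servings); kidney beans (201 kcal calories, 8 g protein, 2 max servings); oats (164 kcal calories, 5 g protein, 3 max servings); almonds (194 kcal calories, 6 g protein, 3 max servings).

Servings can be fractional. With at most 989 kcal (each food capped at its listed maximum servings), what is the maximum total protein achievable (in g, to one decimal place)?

Protein per kcal: broccoli 0.08511, kidney beans 0.0398, almonds 0.03093, oats 0.03049, sweet potato 0.016.
Take 3 servings of broccoli: uses 141 kcal, +12.0 g protein (running total 12.0 g).
Take 2 servings of kidney beans: uses 402 kcal, +16.0 g protein (running total 28.0 g).
Take 2.299 servings of almonds: uses 446 kcal, +13.8 g protein (running total 41.8 g).
Filling greedily by protein-per-kcal is optimal for one linear limit, giving 41.8 g.

41.8 g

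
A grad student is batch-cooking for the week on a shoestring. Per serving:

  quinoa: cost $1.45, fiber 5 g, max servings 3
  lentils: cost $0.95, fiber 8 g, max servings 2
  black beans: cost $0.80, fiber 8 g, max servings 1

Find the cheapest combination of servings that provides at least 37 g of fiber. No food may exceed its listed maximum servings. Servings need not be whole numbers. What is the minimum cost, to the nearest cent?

$6.47

Cost per g of fiber: black beans $0.1000, lentils $0.1187, quinoa $0.2900.
Take 1 serving of black beans: +8.0 g fiber for $0.80 (total $0.80, still need 29.0 g).
Take 2 servings of lentils: +16.0 g fiber for $1.90 (total $2.70, still need 13.0 g).
Take 2.6 servings of quinoa: +13.0 g fiber for $3.77 (total $6.47, still need 0.0 g).
Greedy by cheapest-per-g is optimal for a single linear constraint, so the minimum cost is $6.47.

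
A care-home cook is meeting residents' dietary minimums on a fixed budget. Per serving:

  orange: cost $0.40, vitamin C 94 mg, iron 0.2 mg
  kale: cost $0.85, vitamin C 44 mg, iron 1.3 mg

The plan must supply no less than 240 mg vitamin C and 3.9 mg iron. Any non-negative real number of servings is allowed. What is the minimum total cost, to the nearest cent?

orange only: max(240/94, 3.9/0.2) = 19.5 servings → $7.80.
kale only: max(240/44, 3.9/1.3) = 5.455 servings → $4.64.
orange + kale with both tight: 1.238 servings and 2.81 servings → $2.88.
The minimum over all feasible corners is $2.88.

$2.88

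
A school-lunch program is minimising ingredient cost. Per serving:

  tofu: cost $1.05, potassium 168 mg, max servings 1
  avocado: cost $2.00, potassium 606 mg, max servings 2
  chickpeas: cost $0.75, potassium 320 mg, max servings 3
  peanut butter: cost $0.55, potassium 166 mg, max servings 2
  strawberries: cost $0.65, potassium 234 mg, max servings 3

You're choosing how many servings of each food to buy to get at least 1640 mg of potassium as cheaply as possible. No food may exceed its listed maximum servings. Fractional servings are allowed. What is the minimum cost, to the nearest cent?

$4.14

Cost per mg of potassium: chickpeas $0.0023, strawberries $0.0028, avocado $0.0033, peanut butter $0.0033, tofu $0.0063.
Take 3 servings of chickpeas: +960.0 mg potassium for $2.25 (total $2.25, still need 680.0 mg).
Take 2.906 servings of strawberries: +680.0 mg potassium for $1.89 (total $4.14, still need 0.0 mg).
Filling from the cheapest source first is optimal under one linear minimum: $4.14.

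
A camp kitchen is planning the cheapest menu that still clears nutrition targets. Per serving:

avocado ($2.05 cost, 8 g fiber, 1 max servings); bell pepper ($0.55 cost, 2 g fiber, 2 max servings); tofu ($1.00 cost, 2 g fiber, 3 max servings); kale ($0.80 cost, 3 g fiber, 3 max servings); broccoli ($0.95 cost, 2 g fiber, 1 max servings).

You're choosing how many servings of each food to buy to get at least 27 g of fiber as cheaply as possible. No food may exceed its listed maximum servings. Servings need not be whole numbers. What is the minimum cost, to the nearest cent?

$8.50

Cost per g of fiber: avocado $0.2562, kale $0.2667, bell pepper $0.2750, broccoli $0.4750, tofu $0.5000.
Take 1 serving of avocado: +8.0 g fiber for $2.05 (total $2.05, still need 19.0 g).
Take 3 servings of kale: +9.0 g fiber for $2.40 (total $4.45, still need 10.0 g).
Take 2 servings of bell pepper: +4.0 g fiber for $1.10 (total $5.55, still need 6.0 g).
Take 1 serving of broccoli: +2.0 g fiber for $0.95 (total $6.50, still need 4.0 g).
Take 2 servings of tofu: +4.0 g fiber for $2.00 (total $8.50, still need 0.0 g).
Filling from the cheapest source first is optimal under one linear minimum: $8.50.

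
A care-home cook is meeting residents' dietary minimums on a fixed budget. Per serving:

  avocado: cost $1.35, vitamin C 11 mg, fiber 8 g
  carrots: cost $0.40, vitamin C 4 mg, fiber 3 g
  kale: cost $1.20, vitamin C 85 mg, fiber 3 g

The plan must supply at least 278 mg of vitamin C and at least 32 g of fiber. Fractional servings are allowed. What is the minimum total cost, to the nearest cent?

The cheapest plan sits at a corner of the feasible region — with two constraints it uses at most two foods.
avocado only: max(278/11, 32/8) = 25.27 servings → $34.12.
carrots only: max(278/4, 32/3) = 69.5 servings → $27.80.
kale only: max(278/85, 32/3) = 10.67 servings → $12.80.
avocado + carrots: the both-tight solution has a negative serving — not a feasible corner.
avocado + kale with both tight: 2.915 servings and 2.893 servings → $7.41.
carrots + kale with both tight: 7.761 servings and 2.905 servings → $6.59.
The minimum over all feasible corners is $6.59.

$6.59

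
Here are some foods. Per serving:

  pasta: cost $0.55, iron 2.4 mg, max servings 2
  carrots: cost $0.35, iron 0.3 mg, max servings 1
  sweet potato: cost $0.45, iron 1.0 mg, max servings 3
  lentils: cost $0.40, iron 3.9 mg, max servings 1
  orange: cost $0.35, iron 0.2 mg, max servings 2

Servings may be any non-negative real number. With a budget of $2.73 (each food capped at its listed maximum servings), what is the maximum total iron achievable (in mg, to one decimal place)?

Iron per dollar: lentils 9.75, pasta 4.364, sweet potato 2.222, carrots 0.8571, orange 0.5714.
Take 1 serving of lentils: spends $0.40, +3.9 mg iron (running total 3.9 mg).
Take 2 servings of pasta: spends $1.10, +4.8 mg iron (running total 8.7 mg).
Take 2.733 servings of sweet potato: spends $1.23, +2.7 mg iron (running total 11.4 mg).
Greedy by best ratio exhausts the cost allowance optimally: 11.4 mg.

11.4 mg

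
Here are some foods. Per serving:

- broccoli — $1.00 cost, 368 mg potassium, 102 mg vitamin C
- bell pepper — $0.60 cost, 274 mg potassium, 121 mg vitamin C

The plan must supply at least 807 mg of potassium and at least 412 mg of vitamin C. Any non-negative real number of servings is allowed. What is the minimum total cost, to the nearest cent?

$2.04

Minimising a linear cost over {potassium ≥ 807, vitamin C ≥ 412, servings ≥ 0} — the optimum is at a vertex, using one or two foods.
broccoli only: max(807/368, 412/102) = 4.039 servings → $4.04.
bell pepper only: max(807/274, 412/121) = 3.405 servings → $2.04.
broccoli + bell pepper: intersection lies outside the first quadrant.
So the least-cost plan costs $2.04.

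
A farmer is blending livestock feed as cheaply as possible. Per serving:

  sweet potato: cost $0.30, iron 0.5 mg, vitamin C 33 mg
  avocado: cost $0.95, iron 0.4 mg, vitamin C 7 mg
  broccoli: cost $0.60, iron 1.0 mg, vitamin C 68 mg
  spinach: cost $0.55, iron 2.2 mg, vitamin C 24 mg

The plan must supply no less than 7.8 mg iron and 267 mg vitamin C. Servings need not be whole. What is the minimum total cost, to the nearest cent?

With two linear requirements the optimum uses one or two foods; enumerate the corners.
sweet potato only: max(7.8/0.5, 267/33) = 15.6 servings → $4.68.
avocado only: max(7.8/0.4, 267/7) = 38.14 servings → $36.24.
broccoli only: max(7.8/1.0, 267/68) = 7.8 servings → $4.68.
spinach only: max(7.8/2.2, 267/24) = 11.12 servings → $6.12.
sweet potato + avocado with both tight: 5.381 servings and 12.77 servings → $13.75.
sweet potato + broccoli: the both-tight solution has a negative serving — not a feasible corner.
sweet potato + spinach with both tight: 6.604 servings and 2.045 servings → $3.11.
avocado + broccoli with both tight: 13.04 servings and 2.584 servings → $13.94.
avocado + spinach: intersection lies outside the first quadrant.
broccoli + spinach with both tight: 3.186 servings and 2.097 servings → $3.07.
The minimum over all feasible corners is $3.07.

$3.07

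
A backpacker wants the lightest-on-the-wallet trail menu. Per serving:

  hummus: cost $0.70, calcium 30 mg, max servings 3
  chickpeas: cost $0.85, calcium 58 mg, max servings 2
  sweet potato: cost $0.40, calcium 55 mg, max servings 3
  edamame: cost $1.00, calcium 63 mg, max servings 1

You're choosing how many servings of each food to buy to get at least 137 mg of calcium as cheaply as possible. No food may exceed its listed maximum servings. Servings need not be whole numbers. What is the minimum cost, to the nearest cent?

Cost per mg of calcium: sweet potato $0.0073, chickpeas $0.0147, edamame $0.0159, hummus $0.0233.
Take 2.491 servings of sweet potato: +137.0 mg calcium for $1.00 (total $1.00, still need 0.0 mg).
Greedy by cheapest-per-mg is optimal for a single linear constraint, so the minimum cost is $1.00.

$1.00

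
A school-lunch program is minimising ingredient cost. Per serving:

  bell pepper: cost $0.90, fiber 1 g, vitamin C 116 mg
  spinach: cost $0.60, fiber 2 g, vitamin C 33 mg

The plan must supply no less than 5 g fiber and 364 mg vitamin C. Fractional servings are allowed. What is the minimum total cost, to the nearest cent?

$3.20

A basic optimal solution has at most two foods positive. Try each food alone and each pair with both targets met exactly.
bell pepper only: max(5/1, 364/116) = 5 servings → $4.50.
spinach only: max(5/2, 364/33) = 11.03 servings → $6.62.
bell pepper + spinach with both tight: 2.829 servings and 1.085 servings → $3.20.
Cheapest feasible corner: $3.20.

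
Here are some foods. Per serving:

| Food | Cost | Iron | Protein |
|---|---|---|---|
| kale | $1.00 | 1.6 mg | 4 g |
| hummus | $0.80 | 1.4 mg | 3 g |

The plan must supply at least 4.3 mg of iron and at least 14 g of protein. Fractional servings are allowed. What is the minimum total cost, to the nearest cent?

$3.50

kale only: max(4.3/1.6, 14/4) = 3.5 servings → $3.50.
hummus only: max(4.3/1.4, 14/3) = 4.667 servings → $3.73.
kale + hummus: intersection lies outside the first quadrant.
Cheapest feasible corner: $3.50.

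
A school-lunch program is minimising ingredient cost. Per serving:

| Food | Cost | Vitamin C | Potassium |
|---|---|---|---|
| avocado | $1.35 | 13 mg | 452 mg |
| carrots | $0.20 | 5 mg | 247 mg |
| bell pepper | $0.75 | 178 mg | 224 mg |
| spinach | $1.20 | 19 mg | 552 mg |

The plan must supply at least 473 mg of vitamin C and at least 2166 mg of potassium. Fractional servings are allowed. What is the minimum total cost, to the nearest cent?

$3.16

This is a tiny linear program; its minimum lies at a vertex of the feasible set. List the vertices and price them.
avocado only: max(473/13, 2166/452) = 36.38 servings → $49.12.
carrots only: max(473/5, 2166/247) = 94.6 servings → $18.92.
bell pepper only: max(473/178, 2166/224) = 9.67 servings → $7.25.
spinach only: max(473/19, 2166/552) = 24.89 servings → $29.87.
avocado + carrots: the both-tight solution has a negative serving — not a feasible corner.
avocado + bell pepper with both tight: 3.606 servings and 2.394 servings → $6.66.
avocado + spinach: intersection lies outside the first quadrant.
carrots + bell pepper with both tight: 6.526 servings and 2.474 servings → $3.16.
carrots + spinach: intersection lies outside the first quadrant.
bell pepper + spinach with both tight: 2.34 servings and 2.974 servings → $5.32.
The minimum over all feasible corners is $3.16.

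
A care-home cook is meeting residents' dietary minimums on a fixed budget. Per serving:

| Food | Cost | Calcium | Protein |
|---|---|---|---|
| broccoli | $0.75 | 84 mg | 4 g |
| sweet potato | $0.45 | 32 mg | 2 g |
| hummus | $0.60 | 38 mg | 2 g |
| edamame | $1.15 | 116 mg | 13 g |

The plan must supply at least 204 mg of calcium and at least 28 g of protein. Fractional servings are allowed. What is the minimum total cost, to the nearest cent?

$2.48

At the optimum either one food covers both requirements or two foods hit both targets exactly; no other combination can be cheaper.
broccoli only: max(204/84, 28/4) = 7 servings → $5.25.
sweet potato only: max(204/32, 28/2) = 14 servings → $6.30.
hummus only: max(204/38, 28/2) = 14 servings → $8.40.
edamame only: max(204/116, 28/13) = 2.154 servings → $2.48.
broccoli + sweet potato with both targets exact would need a negative amount; discard.
broccoli + hummus: intersection lies outside the first quadrant.
broccoli + edamame: intersection lies outside the first quadrant.
sweet potato + hummus: intersection lies outside the first quadrant.
sweet potato + edamame with both targets exact would need a negative amount; discard.
hummus + edamame: intersection lies outside the first quadrant.
Cheapest feasible corner: $2.48.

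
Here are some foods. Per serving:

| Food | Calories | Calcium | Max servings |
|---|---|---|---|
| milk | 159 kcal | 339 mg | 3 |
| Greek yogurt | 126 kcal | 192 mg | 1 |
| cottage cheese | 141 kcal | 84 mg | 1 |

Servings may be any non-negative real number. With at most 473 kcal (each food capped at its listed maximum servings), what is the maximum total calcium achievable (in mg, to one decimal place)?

Calcium per kcal: milk 2.132, Greek yogurt 1.524, cottage cheese 0.5957.
Take 2.975 servings of milk: uses 473 kcal, +1008.5 mg calcium (running total 1008.5 mg).
Greedy by best ratio exhausts the calories allowance optimally: 1008.5 mg.

1008.5 mg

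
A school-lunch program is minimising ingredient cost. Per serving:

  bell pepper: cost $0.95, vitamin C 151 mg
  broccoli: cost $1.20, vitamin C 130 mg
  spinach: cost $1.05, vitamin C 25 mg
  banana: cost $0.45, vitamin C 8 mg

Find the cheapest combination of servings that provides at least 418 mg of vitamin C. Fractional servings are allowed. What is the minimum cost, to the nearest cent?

Cost per mg of vitamin C: bell pepper $0.0063, broccoli $0.0092, spinach $0.0420, banana $0.0563.
With no serving limits, use only bell pepper: 418 mg / 151 mg = 2.768 servings × $0.95 = $2.63.

$2.63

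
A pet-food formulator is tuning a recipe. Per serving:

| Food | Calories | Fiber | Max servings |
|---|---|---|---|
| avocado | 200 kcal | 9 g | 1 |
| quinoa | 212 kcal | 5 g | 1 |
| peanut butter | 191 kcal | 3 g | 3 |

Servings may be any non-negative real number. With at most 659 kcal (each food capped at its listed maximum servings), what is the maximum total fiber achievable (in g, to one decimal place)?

Fiber per kcal: avocado 0.045, quinoa 0.02358, peanut butter 0.01571.
Take 1 serving of avocado: uses 200 kcal, +9.0 g fiber (running total 9.0 g).
Take 1 serving of quinoa: uses 212 kcal, +5.0 g fiber (running total 14.0 g).
Take 1.293 servings of peanut butter: uses 247 kcal, +3.9 g fiber (running total 17.9 g).
Filling greedily by fiber-per-kcal is optimal for one linear limit, giving 17.9 g.

17.9 g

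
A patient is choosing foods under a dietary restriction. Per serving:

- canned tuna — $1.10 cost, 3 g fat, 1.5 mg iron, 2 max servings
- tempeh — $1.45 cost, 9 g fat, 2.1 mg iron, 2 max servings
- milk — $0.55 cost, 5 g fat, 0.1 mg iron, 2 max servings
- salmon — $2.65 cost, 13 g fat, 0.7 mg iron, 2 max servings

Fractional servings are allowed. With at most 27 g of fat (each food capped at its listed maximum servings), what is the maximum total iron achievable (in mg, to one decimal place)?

Iron per g fat: canned tuna 0.5, tempeh 0.2333, salmon 0.05385, milk 0.02.
Take 2 servings of canned tuna: uses 6 g fat, +3.0 mg iron (running total 3.0 mg).
Take 2 servings of tempeh: uses 18 g fat, +4.2 mg iron (running total 7.2 mg).
Take 0.2308 servings of salmon: uses 3 g fat, +0.2 mg iron (running total 7.4 mg).
Greedy by best ratio exhausts the fat allowance optimally: 7.4 mg.

7.4 mg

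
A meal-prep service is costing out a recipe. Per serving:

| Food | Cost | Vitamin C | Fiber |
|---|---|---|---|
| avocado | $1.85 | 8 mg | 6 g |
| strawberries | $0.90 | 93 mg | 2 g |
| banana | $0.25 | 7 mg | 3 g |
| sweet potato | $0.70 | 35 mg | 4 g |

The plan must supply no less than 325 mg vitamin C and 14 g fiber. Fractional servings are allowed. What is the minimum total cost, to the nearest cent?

$3.59

Two binding constraints pin down two serving amounts, so the optimal mix uses at most two foods. The candidates are each food alone (scaled to the tighter of vitamin C/fiber) and each pair with both constraints tight.
avocado only: max(325/8, 14/6) = 40.62 servings → $75.16.
strawberries only: max(325/93, 14/2) = 7 servings → $6.30.
banana only: max(325/7, 14/3) = 46.43 servings → $11.61.
sweet potato only: max(325/35, 14/4) = 9.286 servings → $6.50.
avocado + strawberries with both tight: 1.203 servings and 3.391 servings → $5.28.
avocado + banana with both targets exact would need a negative amount; discard.
avocado + sweet potato: the both-tight solution has a negative serving — not a feasible corner.
strawberries + banana with both tight: 3.309 servings and 2.46 servings → $3.59.
strawberries + sweet potato with both tight: 2.682 servings and 2.159 servings → $3.93.
banana + sweet potato: the both-tight solution has a negative serving — not a feasible corner.
The minimum over all feasible corners is $3.59.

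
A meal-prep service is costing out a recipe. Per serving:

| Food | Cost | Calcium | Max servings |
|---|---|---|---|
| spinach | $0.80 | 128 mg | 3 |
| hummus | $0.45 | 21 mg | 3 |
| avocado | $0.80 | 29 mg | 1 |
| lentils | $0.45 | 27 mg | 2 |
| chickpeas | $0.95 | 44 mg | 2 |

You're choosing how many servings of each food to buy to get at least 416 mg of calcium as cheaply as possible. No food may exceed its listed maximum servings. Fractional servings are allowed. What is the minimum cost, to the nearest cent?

Cost per mg of calcium: spinach $0.0063, lentils $0.0167, hummus $0.0214, chickpeas $0.0216, avocado $0.0276.
Take 3 servings of spinach: +384.0 mg calcium for $2.40 (total $2.40, still need 32.0 mg).
Take 1.185 servings of lentils: +32.0 mg calcium for $0.53 (total $2.93, still need 0.0 mg).
Greedy by cheapest-per-mg is optimal for a single linear constraint, so the minimum cost is $2.93.

$2.93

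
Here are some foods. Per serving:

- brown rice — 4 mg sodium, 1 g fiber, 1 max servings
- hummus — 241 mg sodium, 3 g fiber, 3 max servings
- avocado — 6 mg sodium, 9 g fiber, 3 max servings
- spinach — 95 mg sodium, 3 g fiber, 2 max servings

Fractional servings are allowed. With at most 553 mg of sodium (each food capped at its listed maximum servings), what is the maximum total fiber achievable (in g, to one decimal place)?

Fiber per mg sodium: avocado 1.5, brown rice 0.25, spinach 0.03158, hummus 0.01245.
Take 3 servings of avocado: uses 18 mg sodium, +27.0 g fiber (running total 27.0 g).
Take 1 serving of brown rice: uses 4 mg sodium, +1.0 g fiber (running total 28.0 g).
Take 2 servings of spinach: uses 190 mg sodium, +6.0 g fiber (running total 34.0 g).
Take 1.415 servings of hummus: uses 341 mg sodium, +4.2 g fiber (running total 38.2 g).
Greedy by best ratio exhausts the sodium allowance optimally: 38.2 g.

38.2 g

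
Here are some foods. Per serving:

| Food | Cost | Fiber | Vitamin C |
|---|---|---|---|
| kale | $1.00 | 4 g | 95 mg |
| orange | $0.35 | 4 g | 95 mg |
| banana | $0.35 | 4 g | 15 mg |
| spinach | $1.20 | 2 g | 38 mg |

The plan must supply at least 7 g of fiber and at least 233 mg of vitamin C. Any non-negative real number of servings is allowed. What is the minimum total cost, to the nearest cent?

Compare the cost at each extreme point of the feasible region.
kale only: max(7/4, 233/95) = 2.453 servings → $2.45.
orange only: max(7/4, 233/95) = 2.453 servings → $0.86.
banana only: max(7/4, 233/15) = 15.53 servings → $5.44.
spinach only: max(7/2, 233/38) = 6.132 servings → $7.36.
kale + orange (both tight): parallel constraints — no distinct corner.
kale + banana: the both-tight solution has a negative serving — not a feasible corner.
kale + spinach: intersection lies outside the first quadrant.
orange + banana: intersection lies outside the first quadrant.
orange + spinach: the both-tight solution has a negative serving — not a feasible corner.
banana + spinach: intersection lies outside the first quadrant.
The minimum over all feasible corners is $0.86.

$0.86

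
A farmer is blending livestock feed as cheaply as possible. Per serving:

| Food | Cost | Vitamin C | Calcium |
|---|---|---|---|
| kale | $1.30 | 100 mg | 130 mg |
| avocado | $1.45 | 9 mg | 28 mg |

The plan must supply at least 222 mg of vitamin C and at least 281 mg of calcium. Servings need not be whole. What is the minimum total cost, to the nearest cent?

kale only: max(222/100, 281/130) = 2.22 servings → $2.89.
avocado only: max(222/9, 281/28) = 24.67 servings → $35.77.
kale + avocado: intersection lies outside the first quadrant.
Cheapest feasible corner: $2.89.

$2.89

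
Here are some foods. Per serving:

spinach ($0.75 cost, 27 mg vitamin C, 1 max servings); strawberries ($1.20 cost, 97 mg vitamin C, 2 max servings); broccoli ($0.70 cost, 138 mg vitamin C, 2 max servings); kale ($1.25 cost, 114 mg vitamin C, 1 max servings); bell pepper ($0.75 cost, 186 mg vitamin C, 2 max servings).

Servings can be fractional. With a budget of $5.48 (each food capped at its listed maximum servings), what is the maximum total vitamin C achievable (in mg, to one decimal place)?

Vitamin C per dollar: bell pepper 248, broccoli 197.1, kale 91.2, strawberries 80.83, spinach 36.
Take 2 servings of bell pepper: spends $1.50, +372.0 mg vitamin C (running total 372.0 mg).
Take 2 servings of broccoli: spends $1.40, +276.0 mg vitamin C (running total 648.0 mg).
Take 1 serving of kale: spends $1.25, +114.0 mg vitamin C (running total 762.0 mg).
Take 1.108 servings of strawberries: spends $1.33, +107.5 mg vitamin C (running total 869.5 mg).
Filling greedily by vitamin C-per-dollar is optimal for one linear limit, giving 869.5 mg.

869.5 mg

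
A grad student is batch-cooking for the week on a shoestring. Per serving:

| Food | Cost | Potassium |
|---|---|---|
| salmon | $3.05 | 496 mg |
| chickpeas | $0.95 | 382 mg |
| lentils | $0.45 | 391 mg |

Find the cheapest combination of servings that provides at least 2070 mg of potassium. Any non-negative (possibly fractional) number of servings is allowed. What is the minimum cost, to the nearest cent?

$2.38

Cost per mg of potassium: lentils $0.0012, chickpeas $0.0025, salmon $0.0061.
With no serving limits, use only lentils: 2070 mg / 391 mg = 5.294 servings × $0.45 = $2.38.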